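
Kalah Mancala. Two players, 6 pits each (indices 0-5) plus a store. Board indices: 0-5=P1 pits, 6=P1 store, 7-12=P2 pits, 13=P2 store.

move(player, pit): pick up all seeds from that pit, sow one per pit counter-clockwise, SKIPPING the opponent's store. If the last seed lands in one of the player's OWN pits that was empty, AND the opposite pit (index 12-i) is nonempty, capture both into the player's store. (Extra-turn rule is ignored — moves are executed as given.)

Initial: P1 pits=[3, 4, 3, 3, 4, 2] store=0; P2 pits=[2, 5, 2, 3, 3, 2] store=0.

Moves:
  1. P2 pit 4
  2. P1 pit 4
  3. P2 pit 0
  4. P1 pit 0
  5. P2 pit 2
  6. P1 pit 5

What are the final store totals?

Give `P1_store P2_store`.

Answer: 10 1

Derivation:
Move 1: P2 pit4 -> P1=[4,4,3,3,4,2](0) P2=[2,5,2,3,0,3](1)
Move 2: P1 pit4 -> P1=[4,4,3,3,0,3](1) P2=[3,6,2,3,0,3](1)
Move 3: P2 pit0 -> P1=[4,4,3,3,0,3](1) P2=[0,7,3,4,0,3](1)
Move 4: P1 pit0 -> P1=[0,5,4,4,0,3](9) P2=[0,0,3,4,0,3](1)
Move 5: P2 pit2 -> P1=[0,5,4,4,0,3](9) P2=[0,0,0,5,1,4](1)
Move 6: P1 pit5 -> P1=[0,5,4,4,0,0](10) P2=[1,1,0,5,1,4](1)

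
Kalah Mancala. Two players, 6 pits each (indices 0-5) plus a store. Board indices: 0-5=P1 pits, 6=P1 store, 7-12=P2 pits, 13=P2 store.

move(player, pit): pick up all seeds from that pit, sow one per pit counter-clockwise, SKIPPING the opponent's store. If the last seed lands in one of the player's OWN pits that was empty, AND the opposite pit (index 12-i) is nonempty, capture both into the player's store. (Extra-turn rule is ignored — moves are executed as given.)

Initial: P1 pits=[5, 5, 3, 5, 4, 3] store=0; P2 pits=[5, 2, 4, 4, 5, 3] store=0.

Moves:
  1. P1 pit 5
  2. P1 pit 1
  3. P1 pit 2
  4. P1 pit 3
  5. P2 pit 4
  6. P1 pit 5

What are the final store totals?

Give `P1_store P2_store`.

Answer: 5 1

Derivation:
Move 1: P1 pit5 -> P1=[5,5,3,5,4,0](1) P2=[6,3,4,4,5,3](0)
Move 2: P1 pit1 -> P1=[5,0,4,6,5,1](2) P2=[6,3,4,4,5,3](0)
Move 3: P1 pit2 -> P1=[5,0,0,7,6,2](3) P2=[6,3,4,4,5,3](0)
Move 4: P1 pit3 -> P1=[5,0,0,0,7,3](4) P2=[7,4,5,5,5,3](0)
Move 5: P2 pit4 -> P1=[6,1,1,0,7,3](4) P2=[7,4,5,5,0,4](1)
Move 6: P1 pit5 -> P1=[6,1,1,0,7,0](5) P2=[8,5,5,5,0,4](1)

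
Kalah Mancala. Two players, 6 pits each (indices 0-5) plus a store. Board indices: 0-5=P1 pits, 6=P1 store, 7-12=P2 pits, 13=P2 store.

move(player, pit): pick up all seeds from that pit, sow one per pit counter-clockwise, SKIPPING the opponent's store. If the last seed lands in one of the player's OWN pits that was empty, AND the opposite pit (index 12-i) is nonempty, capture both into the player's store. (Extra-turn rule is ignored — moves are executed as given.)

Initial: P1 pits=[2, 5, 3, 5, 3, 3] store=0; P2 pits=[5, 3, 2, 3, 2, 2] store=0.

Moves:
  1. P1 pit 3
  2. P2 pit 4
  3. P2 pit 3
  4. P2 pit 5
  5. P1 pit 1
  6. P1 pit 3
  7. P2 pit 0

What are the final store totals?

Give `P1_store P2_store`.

Move 1: P1 pit3 -> P1=[2,5,3,0,4,4](1) P2=[6,4,2,3,2,2](0)
Move 2: P2 pit4 -> P1=[2,5,3,0,4,4](1) P2=[6,4,2,3,0,3](1)
Move 3: P2 pit3 -> P1=[2,5,3,0,4,4](1) P2=[6,4,2,0,1,4](2)
Move 4: P2 pit5 -> P1=[3,6,4,0,4,4](1) P2=[6,4,2,0,1,0](3)
Move 5: P1 pit1 -> P1=[3,0,5,1,5,5](2) P2=[7,4,2,0,1,0](3)
Move 6: P1 pit3 -> P1=[3,0,5,0,6,5](2) P2=[7,4,2,0,1,0](3)
Move 7: P2 pit0 -> P1=[4,0,5,0,6,5](2) P2=[0,5,3,1,2,1](4)

Answer: 2 4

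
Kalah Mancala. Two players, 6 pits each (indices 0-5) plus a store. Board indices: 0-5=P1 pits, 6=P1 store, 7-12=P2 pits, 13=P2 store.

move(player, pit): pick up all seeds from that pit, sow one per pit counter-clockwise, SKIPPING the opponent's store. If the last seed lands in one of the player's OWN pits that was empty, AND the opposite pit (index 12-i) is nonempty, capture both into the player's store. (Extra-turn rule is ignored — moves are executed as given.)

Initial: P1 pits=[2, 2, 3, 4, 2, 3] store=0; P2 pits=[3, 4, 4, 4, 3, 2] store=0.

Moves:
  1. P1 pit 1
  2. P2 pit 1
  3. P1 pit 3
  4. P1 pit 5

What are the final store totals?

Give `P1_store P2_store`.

Answer: 2 0

Derivation:
Move 1: P1 pit1 -> P1=[2,0,4,5,2,3](0) P2=[3,4,4,4,3,2](0)
Move 2: P2 pit1 -> P1=[2,0,4,5,2,3](0) P2=[3,0,5,5,4,3](0)
Move 3: P1 pit3 -> P1=[2,0,4,0,3,4](1) P2=[4,1,5,5,4,3](0)
Move 4: P1 pit5 -> P1=[2,0,4,0,3,0](2) P2=[5,2,6,5,4,3](0)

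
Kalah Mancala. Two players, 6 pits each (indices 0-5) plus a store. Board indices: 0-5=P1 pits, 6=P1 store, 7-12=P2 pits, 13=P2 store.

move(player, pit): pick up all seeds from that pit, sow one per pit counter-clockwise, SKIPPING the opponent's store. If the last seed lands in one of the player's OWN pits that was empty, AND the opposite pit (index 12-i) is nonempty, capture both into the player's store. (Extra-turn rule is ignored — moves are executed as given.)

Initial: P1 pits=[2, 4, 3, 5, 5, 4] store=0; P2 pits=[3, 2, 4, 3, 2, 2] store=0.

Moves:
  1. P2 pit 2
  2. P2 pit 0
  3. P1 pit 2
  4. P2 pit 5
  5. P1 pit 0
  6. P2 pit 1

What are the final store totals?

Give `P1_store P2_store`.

Answer: 0 2

Derivation:
Move 1: P2 pit2 -> P1=[2,4,3,5,5,4](0) P2=[3,2,0,4,3,3](1)
Move 2: P2 pit0 -> P1=[2,4,3,5,5,4](0) P2=[0,3,1,5,3,3](1)
Move 3: P1 pit2 -> P1=[2,4,0,6,6,5](0) P2=[0,3,1,5,3,3](1)
Move 4: P2 pit5 -> P1=[3,5,0,6,6,5](0) P2=[0,3,1,5,3,0](2)
Move 5: P1 pit0 -> P1=[0,6,1,7,6,5](0) P2=[0,3,1,5,3,0](2)
Move 6: P2 pit1 -> P1=[0,6,1,7,6,5](0) P2=[0,0,2,6,4,0](2)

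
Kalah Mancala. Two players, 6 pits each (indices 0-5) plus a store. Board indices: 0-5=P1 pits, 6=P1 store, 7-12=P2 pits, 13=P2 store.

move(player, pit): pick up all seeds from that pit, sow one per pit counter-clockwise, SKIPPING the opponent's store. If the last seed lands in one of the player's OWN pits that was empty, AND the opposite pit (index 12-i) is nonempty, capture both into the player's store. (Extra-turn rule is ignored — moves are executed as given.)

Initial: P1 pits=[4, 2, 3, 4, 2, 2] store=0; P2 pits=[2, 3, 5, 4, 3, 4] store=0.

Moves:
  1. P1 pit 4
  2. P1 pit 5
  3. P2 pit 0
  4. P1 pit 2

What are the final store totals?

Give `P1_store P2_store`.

Answer: 2 0

Derivation:
Move 1: P1 pit4 -> P1=[4,2,3,4,0,3](1) P2=[2,3,5,4,3,4](0)
Move 2: P1 pit5 -> P1=[4,2,3,4,0,0](2) P2=[3,4,5,4,3,4](0)
Move 3: P2 pit0 -> P1=[4,2,3,4,0,0](2) P2=[0,5,6,5,3,4](0)
Move 4: P1 pit2 -> P1=[4,2,0,5,1,1](2) P2=[0,5,6,5,3,4](0)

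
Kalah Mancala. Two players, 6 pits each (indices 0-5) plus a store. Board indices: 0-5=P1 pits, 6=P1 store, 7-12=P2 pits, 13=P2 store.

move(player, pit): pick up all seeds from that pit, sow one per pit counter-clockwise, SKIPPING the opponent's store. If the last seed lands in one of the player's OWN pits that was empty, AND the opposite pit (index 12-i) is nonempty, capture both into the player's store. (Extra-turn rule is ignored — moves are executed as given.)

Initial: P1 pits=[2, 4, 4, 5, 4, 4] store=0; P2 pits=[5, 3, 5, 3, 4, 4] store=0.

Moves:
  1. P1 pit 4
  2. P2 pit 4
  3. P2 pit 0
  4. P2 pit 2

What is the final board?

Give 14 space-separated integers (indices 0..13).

Move 1: P1 pit4 -> P1=[2,4,4,5,0,5](1) P2=[6,4,5,3,4,4](0)
Move 2: P2 pit4 -> P1=[3,5,4,5,0,5](1) P2=[6,4,5,3,0,5](1)
Move 3: P2 pit0 -> P1=[3,5,4,5,0,5](1) P2=[0,5,6,4,1,6](2)
Move 4: P2 pit2 -> P1=[4,6,4,5,0,5](1) P2=[0,5,0,5,2,7](3)

Answer: 4 6 4 5 0 5 1 0 5 0 5 2 7 3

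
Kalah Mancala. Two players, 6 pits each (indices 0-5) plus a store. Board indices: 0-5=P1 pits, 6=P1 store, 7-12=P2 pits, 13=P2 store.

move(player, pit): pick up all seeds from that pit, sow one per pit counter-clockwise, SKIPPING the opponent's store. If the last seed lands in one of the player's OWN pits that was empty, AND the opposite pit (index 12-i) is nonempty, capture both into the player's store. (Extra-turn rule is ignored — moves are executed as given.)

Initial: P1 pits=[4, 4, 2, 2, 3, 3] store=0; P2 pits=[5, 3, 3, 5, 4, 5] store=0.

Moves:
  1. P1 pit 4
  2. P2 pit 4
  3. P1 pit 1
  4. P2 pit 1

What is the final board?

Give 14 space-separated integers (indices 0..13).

Move 1: P1 pit4 -> P1=[4,4,2,2,0,4](1) P2=[6,3,3,5,4,5](0)
Move 2: P2 pit4 -> P1=[5,5,2,2,0,4](1) P2=[6,3,3,5,0,6](1)
Move 3: P1 pit1 -> P1=[5,0,3,3,1,5](2) P2=[6,3,3,5,0,6](1)
Move 4: P2 pit1 -> P1=[5,0,3,3,1,5](2) P2=[6,0,4,6,1,6](1)

Answer: 5 0 3 3 1 5 2 6 0 4 6 1 6 1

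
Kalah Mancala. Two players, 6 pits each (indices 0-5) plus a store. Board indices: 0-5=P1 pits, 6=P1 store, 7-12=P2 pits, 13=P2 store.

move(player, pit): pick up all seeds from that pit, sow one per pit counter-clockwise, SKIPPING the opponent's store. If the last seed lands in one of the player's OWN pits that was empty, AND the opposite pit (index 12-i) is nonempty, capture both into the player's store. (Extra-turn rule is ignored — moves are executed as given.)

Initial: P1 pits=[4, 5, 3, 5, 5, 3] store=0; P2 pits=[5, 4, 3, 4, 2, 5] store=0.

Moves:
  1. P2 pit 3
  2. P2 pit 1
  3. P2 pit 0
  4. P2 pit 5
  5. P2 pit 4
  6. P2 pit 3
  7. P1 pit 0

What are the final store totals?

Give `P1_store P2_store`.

Move 1: P2 pit3 -> P1=[5,5,3,5,5,3](0) P2=[5,4,3,0,3,6](1)
Move 2: P2 pit1 -> P1=[5,5,3,5,5,3](0) P2=[5,0,4,1,4,7](1)
Move 3: P2 pit0 -> P1=[5,5,3,5,5,3](0) P2=[0,1,5,2,5,8](1)
Move 4: P2 pit5 -> P1=[6,6,4,6,6,0](0) P2=[0,1,5,2,5,0](7)
Move 5: P2 pit4 -> P1=[7,7,5,6,6,0](0) P2=[0,1,5,2,0,1](8)
Move 6: P2 pit3 -> P1=[7,7,5,6,6,0](0) P2=[0,1,5,0,1,2](8)
Move 7: P1 pit0 -> P1=[0,8,6,7,7,1](1) P2=[1,1,5,0,1,2](8)

Answer: 1 8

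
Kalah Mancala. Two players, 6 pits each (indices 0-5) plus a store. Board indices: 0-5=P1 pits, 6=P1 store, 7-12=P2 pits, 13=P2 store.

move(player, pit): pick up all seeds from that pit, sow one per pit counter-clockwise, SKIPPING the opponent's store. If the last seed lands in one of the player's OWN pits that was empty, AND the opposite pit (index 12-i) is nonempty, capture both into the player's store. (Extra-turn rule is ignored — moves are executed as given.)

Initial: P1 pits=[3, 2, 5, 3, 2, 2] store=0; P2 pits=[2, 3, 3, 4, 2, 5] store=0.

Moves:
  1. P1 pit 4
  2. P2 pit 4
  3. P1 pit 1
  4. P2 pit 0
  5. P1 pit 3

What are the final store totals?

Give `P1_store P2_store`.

Move 1: P1 pit4 -> P1=[3,2,5,3,0,3](1) P2=[2,3,3,4,2,5](0)
Move 2: P2 pit4 -> P1=[3,2,5,3,0,3](1) P2=[2,3,3,4,0,6](1)
Move 3: P1 pit1 -> P1=[3,0,6,4,0,3](1) P2=[2,3,3,4,0,6](1)
Move 4: P2 pit0 -> P1=[3,0,6,4,0,3](1) P2=[0,4,4,4,0,6](1)
Move 5: P1 pit3 -> P1=[3,0,6,0,1,4](2) P2=[1,4,4,4,0,6](1)

Answer: 2 1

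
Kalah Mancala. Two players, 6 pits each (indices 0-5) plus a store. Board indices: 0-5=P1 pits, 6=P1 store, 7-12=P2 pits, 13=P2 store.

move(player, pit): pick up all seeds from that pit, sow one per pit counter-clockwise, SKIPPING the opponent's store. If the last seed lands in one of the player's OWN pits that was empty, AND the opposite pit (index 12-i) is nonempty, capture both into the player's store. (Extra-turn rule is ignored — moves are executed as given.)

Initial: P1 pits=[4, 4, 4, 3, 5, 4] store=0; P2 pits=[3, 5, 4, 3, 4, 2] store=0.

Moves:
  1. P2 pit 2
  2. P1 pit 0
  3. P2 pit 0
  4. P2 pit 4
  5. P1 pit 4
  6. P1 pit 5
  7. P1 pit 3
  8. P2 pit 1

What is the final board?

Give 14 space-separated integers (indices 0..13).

Move 1: P2 pit2 -> P1=[4,4,4,3,5,4](0) P2=[3,5,0,4,5,3](1)
Move 2: P1 pit0 -> P1=[0,5,5,4,6,4](0) P2=[3,5,0,4,5,3](1)
Move 3: P2 pit0 -> P1=[0,5,5,4,6,4](0) P2=[0,6,1,5,5,3](1)
Move 4: P2 pit4 -> P1=[1,6,6,4,6,4](0) P2=[0,6,1,5,0,4](2)
Move 5: P1 pit4 -> P1=[1,6,6,4,0,5](1) P2=[1,7,2,6,0,4](2)
Move 6: P1 pit5 -> P1=[1,6,6,4,0,0](2) P2=[2,8,3,7,0,4](2)
Move 7: P1 pit3 -> P1=[1,6,6,0,1,1](3) P2=[3,8,3,7,0,4](2)
Move 8: P2 pit1 -> P1=[2,7,7,0,1,1](3) P2=[3,0,4,8,1,5](3)

Answer: 2 7 7 0 1 1 3 3 0 4 8 1 5 3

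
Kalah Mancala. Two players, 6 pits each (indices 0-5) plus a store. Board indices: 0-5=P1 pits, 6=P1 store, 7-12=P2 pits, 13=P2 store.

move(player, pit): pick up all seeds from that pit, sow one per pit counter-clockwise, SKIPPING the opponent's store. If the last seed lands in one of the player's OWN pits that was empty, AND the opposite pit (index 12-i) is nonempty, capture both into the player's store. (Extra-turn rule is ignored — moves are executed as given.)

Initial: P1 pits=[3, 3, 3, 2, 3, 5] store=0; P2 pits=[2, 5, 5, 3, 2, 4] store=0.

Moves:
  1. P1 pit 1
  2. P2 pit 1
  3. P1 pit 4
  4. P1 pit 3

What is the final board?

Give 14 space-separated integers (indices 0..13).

Answer: 3 0 4 0 1 7 2 3 1 6 4 3 5 1

Derivation:
Move 1: P1 pit1 -> P1=[3,0,4,3,4,5](0) P2=[2,5,5,3,2,4](0)
Move 2: P2 pit1 -> P1=[3,0,4,3,4,5](0) P2=[2,0,6,4,3,5](1)
Move 3: P1 pit4 -> P1=[3,0,4,3,0,6](1) P2=[3,1,6,4,3,5](1)
Move 4: P1 pit3 -> P1=[3,0,4,0,1,7](2) P2=[3,1,6,4,3,5](1)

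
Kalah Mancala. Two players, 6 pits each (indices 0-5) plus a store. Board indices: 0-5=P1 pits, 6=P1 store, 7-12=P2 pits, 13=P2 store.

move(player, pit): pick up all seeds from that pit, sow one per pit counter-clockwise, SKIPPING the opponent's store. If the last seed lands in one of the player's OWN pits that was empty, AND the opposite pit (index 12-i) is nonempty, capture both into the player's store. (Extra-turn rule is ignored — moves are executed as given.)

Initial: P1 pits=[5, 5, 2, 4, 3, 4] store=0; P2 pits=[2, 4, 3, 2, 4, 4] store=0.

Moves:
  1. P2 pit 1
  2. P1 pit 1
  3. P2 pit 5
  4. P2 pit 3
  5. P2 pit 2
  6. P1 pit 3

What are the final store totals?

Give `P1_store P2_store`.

Answer: 2 3

Derivation:
Move 1: P2 pit1 -> P1=[5,5,2,4,3,4](0) P2=[2,0,4,3,5,5](0)
Move 2: P1 pit1 -> P1=[5,0,3,5,4,5](1) P2=[2,0,4,3,5,5](0)
Move 3: P2 pit5 -> P1=[6,1,4,6,4,5](1) P2=[2,0,4,3,5,0](1)
Move 4: P2 pit3 -> P1=[6,1,4,6,4,5](1) P2=[2,0,4,0,6,1](2)
Move 5: P2 pit2 -> P1=[6,1,4,6,4,5](1) P2=[2,0,0,1,7,2](3)
Move 6: P1 pit3 -> P1=[6,1,4,0,5,6](2) P2=[3,1,1,1,7,2](3)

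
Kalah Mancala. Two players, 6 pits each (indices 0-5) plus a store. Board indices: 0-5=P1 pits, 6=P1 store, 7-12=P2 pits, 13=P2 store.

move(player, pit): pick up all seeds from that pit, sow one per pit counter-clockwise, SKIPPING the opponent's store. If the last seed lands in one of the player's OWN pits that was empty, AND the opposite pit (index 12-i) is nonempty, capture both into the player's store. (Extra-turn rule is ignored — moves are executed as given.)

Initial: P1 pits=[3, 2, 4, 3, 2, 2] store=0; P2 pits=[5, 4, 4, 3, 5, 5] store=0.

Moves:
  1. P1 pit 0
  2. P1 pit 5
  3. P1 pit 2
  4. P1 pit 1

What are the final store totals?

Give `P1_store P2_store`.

Move 1: P1 pit0 -> P1=[0,3,5,4,2,2](0) P2=[5,4,4,3,5,5](0)
Move 2: P1 pit5 -> P1=[0,3,5,4,2,0](1) P2=[6,4,4,3,5,5](0)
Move 3: P1 pit2 -> P1=[0,3,0,5,3,1](2) P2=[7,4,4,3,5,5](0)
Move 4: P1 pit1 -> P1=[0,0,1,6,4,1](2) P2=[7,4,4,3,5,5](0)

Answer: 2 0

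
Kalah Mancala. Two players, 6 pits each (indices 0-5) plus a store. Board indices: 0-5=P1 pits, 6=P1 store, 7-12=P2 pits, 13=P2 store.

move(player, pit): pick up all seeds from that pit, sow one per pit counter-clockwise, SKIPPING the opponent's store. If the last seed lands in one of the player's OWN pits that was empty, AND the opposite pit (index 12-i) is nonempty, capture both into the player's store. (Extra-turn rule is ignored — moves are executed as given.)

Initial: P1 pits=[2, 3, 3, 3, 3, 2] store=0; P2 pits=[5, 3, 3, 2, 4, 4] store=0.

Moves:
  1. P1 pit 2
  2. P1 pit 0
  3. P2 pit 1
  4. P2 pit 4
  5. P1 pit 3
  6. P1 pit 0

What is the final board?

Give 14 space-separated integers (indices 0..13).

Move 1: P1 pit2 -> P1=[2,3,0,4,4,3](0) P2=[5,3,3,2,4,4](0)
Move 2: P1 pit0 -> P1=[0,4,0,4,4,3](3) P2=[5,3,3,0,4,4](0)
Move 3: P2 pit1 -> P1=[0,4,0,4,4,3](3) P2=[5,0,4,1,5,4](0)
Move 4: P2 pit4 -> P1=[1,5,1,4,4,3](3) P2=[5,0,4,1,0,5](1)
Move 5: P1 pit3 -> P1=[1,5,1,0,5,4](4) P2=[6,0,4,1,0,5](1)
Move 6: P1 pit0 -> P1=[0,6,1,0,5,4](4) P2=[6,0,4,1,0,5](1)

Answer: 0 6 1 0 5 4 4 6 0 4 1 0 5 1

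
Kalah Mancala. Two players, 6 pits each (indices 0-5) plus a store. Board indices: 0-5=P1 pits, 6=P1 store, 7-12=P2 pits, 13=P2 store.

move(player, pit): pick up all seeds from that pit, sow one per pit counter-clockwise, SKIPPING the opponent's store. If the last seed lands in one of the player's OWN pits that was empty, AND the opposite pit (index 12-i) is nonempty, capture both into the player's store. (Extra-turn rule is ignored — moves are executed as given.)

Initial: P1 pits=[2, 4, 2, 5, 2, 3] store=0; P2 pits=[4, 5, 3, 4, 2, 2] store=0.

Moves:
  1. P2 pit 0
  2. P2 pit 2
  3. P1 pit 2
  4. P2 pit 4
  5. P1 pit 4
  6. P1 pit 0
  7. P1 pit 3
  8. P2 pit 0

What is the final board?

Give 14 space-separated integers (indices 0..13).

Move 1: P2 pit0 -> P1=[2,4,2,5,2,3](0) P2=[0,6,4,5,3,2](0)
Move 2: P2 pit2 -> P1=[2,4,2,5,2,3](0) P2=[0,6,0,6,4,3](1)
Move 3: P1 pit2 -> P1=[2,4,0,6,3,3](0) P2=[0,6,0,6,4,3](1)
Move 4: P2 pit4 -> P1=[3,5,0,6,3,3](0) P2=[0,6,0,6,0,4](2)
Move 5: P1 pit4 -> P1=[3,5,0,6,0,4](1) P2=[1,6,0,6,0,4](2)
Move 6: P1 pit0 -> P1=[0,6,1,7,0,4](1) P2=[1,6,0,6,0,4](2)
Move 7: P1 pit3 -> P1=[0,6,1,0,1,5](2) P2=[2,7,1,7,0,4](2)
Move 8: P2 pit0 -> P1=[0,6,1,0,1,5](2) P2=[0,8,2,7,0,4](2)

Answer: 0 6 1 0 1 5 2 0 8 2 7 0 4 2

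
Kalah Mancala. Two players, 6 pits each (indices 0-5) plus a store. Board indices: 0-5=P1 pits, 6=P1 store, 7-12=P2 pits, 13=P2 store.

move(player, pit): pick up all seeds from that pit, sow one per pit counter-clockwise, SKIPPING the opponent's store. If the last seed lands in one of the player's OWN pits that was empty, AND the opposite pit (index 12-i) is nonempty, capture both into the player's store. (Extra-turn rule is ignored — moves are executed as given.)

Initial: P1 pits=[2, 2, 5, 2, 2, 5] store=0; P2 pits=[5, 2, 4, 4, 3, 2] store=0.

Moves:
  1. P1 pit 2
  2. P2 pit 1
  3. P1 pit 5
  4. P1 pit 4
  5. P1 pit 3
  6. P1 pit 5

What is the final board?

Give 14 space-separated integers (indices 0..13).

Move 1: P1 pit2 -> P1=[2,2,0,3,3,6](1) P2=[6,2,4,4,3,2](0)
Move 2: P2 pit1 -> P1=[2,2,0,3,3,6](1) P2=[6,0,5,5,3,2](0)
Move 3: P1 pit5 -> P1=[2,2,0,3,3,0](2) P2=[7,1,6,6,4,2](0)
Move 4: P1 pit4 -> P1=[2,2,0,3,0,1](3) P2=[8,1,6,6,4,2](0)
Move 5: P1 pit3 -> P1=[2,2,0,0,1,2](4) P2=[8,1,6,6,4,2](0)
Move 6: P1 pit5 -> P1=[2,2,0,0,1,0](5) P2=[9,1,6,6,4,2](0)

Answer: 2 2 0 0 1 0 5 9 1 6 6 4 2 0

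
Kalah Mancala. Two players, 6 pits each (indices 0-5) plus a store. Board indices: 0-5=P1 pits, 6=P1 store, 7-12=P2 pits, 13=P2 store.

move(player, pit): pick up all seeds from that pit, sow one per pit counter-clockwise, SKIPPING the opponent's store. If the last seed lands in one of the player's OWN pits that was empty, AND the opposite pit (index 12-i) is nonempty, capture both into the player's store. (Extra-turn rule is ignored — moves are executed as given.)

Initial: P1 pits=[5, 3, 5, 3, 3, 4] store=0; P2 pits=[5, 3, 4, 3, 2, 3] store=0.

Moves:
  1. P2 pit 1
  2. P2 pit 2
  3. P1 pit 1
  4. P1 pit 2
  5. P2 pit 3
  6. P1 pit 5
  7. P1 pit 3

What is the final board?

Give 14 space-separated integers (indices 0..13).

Answer: 7 1 0 0 6 1 3 8 3 1 1 5 5 2

Derivation:
Move 1: P2 pit1 -> P1=[5,3,5,3,3,4](0) P2=[5,0,5,4,3,3](0)
Move 2: P2 pit2 -> P1=[6,3,5,3,3,4](0) P2=[5,0,0,5,4,4](1)
Move 3: P1 pit1 -> P1=[6,0,6,4,4,4](0) P2=[5,0,0,5,4,4](1)
Move 4: P1 pit2 -> P1=[6,0,0,5,5,5](1) P2=[6,1,0,5,4,4](1)
Move 5: P2 pit3 -> P1=[7,1,0,5,5,5](1) P2=[6,1,0,0,5,5](2)
Move 6: P1 pit5 -> P1=[7,1,0,5,5,0](2) P2=[7,2,1,1,5,5](2)
Move 7: P1 pit3 -> P1=[7,1,0,0,6,1](3) P2=[8,3,1,1,5,5](2)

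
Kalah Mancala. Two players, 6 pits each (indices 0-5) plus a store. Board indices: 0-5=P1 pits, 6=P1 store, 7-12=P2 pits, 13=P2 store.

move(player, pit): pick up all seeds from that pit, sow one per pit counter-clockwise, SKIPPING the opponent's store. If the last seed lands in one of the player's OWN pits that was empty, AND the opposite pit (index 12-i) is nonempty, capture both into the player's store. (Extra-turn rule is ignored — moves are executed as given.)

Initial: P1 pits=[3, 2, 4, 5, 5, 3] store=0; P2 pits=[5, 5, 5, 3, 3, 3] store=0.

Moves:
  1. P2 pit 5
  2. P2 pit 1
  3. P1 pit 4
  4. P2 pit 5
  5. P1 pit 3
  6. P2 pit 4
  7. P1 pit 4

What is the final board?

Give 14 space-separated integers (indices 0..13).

Move 1: P2 pit5 -> P1=[4,3,4,5,5,3](0) P2=[5,5,5,3,3,0](1)
Move 2: P2 pit1 -> P1=[4,3,4,5,5,3](0) P2=[5,0,6,4,4,1](2)
Move 3: P1 pit4 -> P1=[4,3,4,5,0,4](1) P2=[6,1,7,4,4,1](2)
Move 4: P2 pit5 -> P1=[4,3,4,5,0,4](1) P2=[6,1,7,4,4,0](3)
Move 5: P1 pit3 -> P1=[4,3,4,0,1,5](2) P2=[7,2,7,4,4,0](3)
Move 6: P2 pit4 -> P1=[5,4,4,0,1,5](2) P2=[7,2,7,4,0,1](4)
Move 7: P1 pit4 -> P1=[5,4,4,0,0,6](2) P2=[7,2,7,4,0,1](4)

Answer: 5 4 4 0 0 6 2 7 2 7 4 0 1 4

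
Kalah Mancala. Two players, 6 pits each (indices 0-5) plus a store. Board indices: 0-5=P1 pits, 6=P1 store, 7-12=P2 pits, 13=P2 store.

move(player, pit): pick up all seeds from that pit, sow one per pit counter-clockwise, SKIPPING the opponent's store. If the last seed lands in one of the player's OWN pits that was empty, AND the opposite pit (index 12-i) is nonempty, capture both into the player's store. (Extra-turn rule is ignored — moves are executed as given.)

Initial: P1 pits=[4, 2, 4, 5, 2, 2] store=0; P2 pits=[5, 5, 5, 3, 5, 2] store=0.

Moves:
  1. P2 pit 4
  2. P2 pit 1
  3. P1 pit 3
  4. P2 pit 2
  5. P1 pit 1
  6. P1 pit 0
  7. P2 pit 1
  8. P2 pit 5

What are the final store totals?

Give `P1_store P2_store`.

Answer: 2 7

Derivation:
Move 1: P2 pit4 -> P1=[5,3,5,5,2,2](0) P2=[5,5,5,3,0,3](1)
Move 2: P2 pit1 -> P1=[5,3,5,5,2,2](0) P2=[5,0,6,4,1,4](2)
Move 3: P1 pit3 -> P1=[5,3,5,0,3,3](1) P2=[6,1,6,4,1,4](2)
Move 4: P2 pit2 -> P1=[6,4,5,0,3,3](1) P2=[6,1,0,5,2,5](3)
Move 5: P1 pit1 -> P1=[6,0,6,1,4,4](1) P2=[6,1,0,5,2,5](3)
Move 6: P1 pit0 -> P1=[0,1,7,2,5,5](2) P2=[6,1,0,5,2,5](3)
Move 7: P2 pit1 -> P1=[0,1,7,0,5,5](2) P2=[6,0,0,5,2,5](6)
Move 8: P2 pit5 -> P1=[1,2,8,1,5,5](2) P2=[6,0,0,5,2,0](7)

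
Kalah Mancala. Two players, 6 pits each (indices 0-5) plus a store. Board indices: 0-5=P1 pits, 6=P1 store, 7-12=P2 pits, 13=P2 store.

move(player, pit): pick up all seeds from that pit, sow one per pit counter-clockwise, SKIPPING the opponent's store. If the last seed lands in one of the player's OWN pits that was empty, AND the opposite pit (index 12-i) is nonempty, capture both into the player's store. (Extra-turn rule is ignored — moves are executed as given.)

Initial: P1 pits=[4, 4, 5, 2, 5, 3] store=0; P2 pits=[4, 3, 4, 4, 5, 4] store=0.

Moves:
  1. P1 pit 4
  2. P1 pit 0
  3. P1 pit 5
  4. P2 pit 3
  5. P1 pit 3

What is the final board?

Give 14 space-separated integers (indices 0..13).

Move 1: P1 pit4 -> P1=[4,4,5,2,0,4](1) P2=[5,4,5,4,5,4](0)
Move 2: P1 pit0 -> P1=[0,5,6,3,0,4](6) P2=[5,0,5,4,5,4](0)
Move 3: P1 pit5 -> P1=[0,5,6,3,0,0](7) P2=[6,1,6,4,5,4](0)
Move 4: P2 pit3 -> P1=[1,5,6,3,0,0](7) P2=[6,1,6,0,6,5](1)
Move 5: P1 pit3 -> P1=[1,5,6,0,1,1](8) P2=[6,1,6,0,6,5](1)

Answer: 1 5 6 0 1 1 8 6 1 6 0 6 5 1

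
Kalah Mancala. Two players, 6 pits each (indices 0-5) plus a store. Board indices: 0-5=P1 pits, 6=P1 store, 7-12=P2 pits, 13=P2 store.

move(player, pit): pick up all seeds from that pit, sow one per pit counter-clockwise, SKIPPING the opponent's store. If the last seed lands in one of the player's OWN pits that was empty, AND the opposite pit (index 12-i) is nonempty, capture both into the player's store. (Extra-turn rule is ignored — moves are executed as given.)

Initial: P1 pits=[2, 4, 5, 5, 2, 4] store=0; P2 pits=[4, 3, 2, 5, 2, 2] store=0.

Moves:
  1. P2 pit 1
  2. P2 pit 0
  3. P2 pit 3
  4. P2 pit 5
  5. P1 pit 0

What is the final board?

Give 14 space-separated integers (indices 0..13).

Move 1: P2 pit1 -> P1=[2,4,5,5,2,4](0) P2=[4,0,3,6,3,2](0)
Move 2: P2 pit0 -> P1=[2,4,5,5,2,4](0) P2=[0,1,4,7,4,2](0)
Move 3: P2 pit3 -> P1=[3,5,6,6,2,4](0) P2=[0,1,4,0,5,3](1)
Move 4: P2 pit5 -> P1=[4,6,6,6,2,4](0) P2=[0,1,4,0,5,0](2)
Move 5: P1 pit0 -> P1=[0,7,7,7,3,4](0) P2=[0,1,4,0,5,0](2)

Answer: 0 7 7 7 3 4 0 0 1 4 0 5 0 2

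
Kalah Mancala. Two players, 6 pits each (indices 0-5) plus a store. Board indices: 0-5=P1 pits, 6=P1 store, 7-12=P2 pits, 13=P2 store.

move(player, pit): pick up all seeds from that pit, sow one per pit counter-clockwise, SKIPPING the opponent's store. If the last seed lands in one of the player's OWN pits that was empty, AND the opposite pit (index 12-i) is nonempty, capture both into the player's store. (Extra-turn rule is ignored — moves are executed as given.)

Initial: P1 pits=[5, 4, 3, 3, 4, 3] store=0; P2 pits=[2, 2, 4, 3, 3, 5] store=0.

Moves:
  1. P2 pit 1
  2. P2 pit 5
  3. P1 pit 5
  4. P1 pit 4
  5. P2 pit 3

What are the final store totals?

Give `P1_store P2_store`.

Answer: 2 2

Derivation:
Move 1: P2 pit1 -> P1=[5,4,3,3,4,3](0) P2=[2,0,5,4,3,5](0)
Move 2: P2 pit5 -> P1=[6,5,4,4,4,3](0) P2=[2,0,5,4,3,0](1)
Move 3: P1 pit5 -> P1=[6,5,4,4,4,0](1) P2=[3,1,5,4,3,0](1)
Move 4: P1 pit4 -> P1=[6,5,4,4,0,1](2) P2=[4,2,5,4,3,0](1)
Move 5: P2 pit3 -> P1=[7,5,4,4,0,1](2) P2=[4,2,5,0,4,1](2)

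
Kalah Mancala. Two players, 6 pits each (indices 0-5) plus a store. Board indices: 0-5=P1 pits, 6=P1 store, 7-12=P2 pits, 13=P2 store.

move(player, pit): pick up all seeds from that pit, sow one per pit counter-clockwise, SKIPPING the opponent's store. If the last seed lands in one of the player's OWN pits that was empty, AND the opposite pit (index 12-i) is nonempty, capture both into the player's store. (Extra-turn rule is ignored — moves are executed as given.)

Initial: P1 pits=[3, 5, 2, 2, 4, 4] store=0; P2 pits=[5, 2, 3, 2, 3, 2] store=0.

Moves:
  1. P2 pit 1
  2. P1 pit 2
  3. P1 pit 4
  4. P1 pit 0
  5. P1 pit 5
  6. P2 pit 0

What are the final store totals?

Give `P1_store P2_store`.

Answer: 2 1

Derivation:
Move 1: P2 pit1 -> P1=[3,5,2,2,4,4](0) P2=[5,0,4,3,3,2](0)
Move 2: P1 pit2 -> P1=[3,5,0,3,5,4](0) P2=[5,0,4,3,3,2](0)
Move 3: P1 pit4 -> P1=[3,5,0,3,0,5](1) P2=[6,1,5,3,3,2](0)
Move 4: P1 pit0 -> P1=[0,6,1,4,0,5](1) P2=[6,1,5,3,3,2](0)
Move 5: P1 pit5 -> P1=[0,6,1,4,0,0](2) P2=[7,2,6,4,3,2](0)
Move 6: P2 pit0 -> P1=[1,6,1,4,0,0](2) P2=[0,3,7,5,4,3](1)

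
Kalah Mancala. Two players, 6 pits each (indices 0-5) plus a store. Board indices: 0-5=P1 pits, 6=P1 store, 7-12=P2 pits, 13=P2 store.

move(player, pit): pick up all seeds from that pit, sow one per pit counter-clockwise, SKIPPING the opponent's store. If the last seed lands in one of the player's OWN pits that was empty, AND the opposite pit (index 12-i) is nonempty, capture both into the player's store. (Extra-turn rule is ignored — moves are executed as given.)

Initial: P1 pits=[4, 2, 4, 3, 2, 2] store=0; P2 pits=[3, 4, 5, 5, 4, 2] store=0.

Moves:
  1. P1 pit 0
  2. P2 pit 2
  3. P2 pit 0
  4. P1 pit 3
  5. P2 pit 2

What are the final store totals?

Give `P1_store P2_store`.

Answer: 1 1

Derivation:
Move 1: P1 pit0 -> P1=[0,3,5,4,3,2](0) P2=[3,4,5,5,4,2](0)
Move 2: P2 pit2 -> P1=[1,3,5,4,3,2](0) P2=[3,4,0,6,5,3](1)
Move 3: P2 pit0 -> P1=[1,3,5,4,3,2](0) P2=[0,5,1,7,5,3](1)
Move 4: P1 pit3 -> P1=[1,3,5,0,4,3](1) P2=[1,5,1,7,5,3](1)
Move 5: P2 pit2 -> P1=[1,3,5,0,4,3](1) P2=[1,5,0,8,5,3](1)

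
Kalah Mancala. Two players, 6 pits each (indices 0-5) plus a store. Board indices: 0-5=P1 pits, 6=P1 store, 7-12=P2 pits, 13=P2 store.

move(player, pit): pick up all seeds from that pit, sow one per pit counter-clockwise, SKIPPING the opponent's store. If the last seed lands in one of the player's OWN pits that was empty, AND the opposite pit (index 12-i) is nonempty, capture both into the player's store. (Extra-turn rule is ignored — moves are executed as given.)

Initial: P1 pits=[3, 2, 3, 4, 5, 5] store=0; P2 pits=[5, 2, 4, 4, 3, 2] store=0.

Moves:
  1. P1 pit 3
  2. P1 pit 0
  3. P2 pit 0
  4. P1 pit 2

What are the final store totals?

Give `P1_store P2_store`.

Move 1: P1 pit3 -> P1=[3,2,3,0,6,6](1) P2=[6,2,4,4,3,2](0)
Move 2: P1 pit0 -> P1=[0,3,4,0,6,6](6) P2=[6,2,0,4,3,2](0)
Move 3: P2 pit0 -> P1=[0,3,4,0,6,6](6) P2=[0,3,1,5,4,3](1)
Move 4: P1 pit2 -> P1=[0,3,0,1,7,7](7) P2=[0,3,1,5,4,3](1)

Answer: 7 1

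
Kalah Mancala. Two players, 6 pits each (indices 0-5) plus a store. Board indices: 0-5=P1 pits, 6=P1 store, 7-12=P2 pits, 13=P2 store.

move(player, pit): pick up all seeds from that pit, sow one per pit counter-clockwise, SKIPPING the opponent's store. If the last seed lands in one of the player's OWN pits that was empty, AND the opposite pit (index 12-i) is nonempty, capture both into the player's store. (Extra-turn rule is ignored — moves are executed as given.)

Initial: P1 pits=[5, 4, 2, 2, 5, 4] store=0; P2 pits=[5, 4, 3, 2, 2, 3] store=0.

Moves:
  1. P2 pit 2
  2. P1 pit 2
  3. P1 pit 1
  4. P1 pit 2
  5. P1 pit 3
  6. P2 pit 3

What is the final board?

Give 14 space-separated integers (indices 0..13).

Move 1: P2 pit2 -> P1=[5,4,2,2,5,4](0) P2=[5,4,0,3,3,4](0)
Move 2: P1 pit2 -> P1=[5,4,0,3,6,4](0) P2=[5,4,0,3,3,4](0)
Move 3: P1 pit1 -> P1=[5,0,1,4,7,5](0) P2=[5,4,0,3,3,4](0)
Move 4: P1 pit2 -> P1=[5,0,0,5,7,5](0) P2=[5,4,0,3,3,4](0)
Move 5: P1 pit3 -> P1=[5,0,0,0,8,6](1) P2=[6,5,0,3,3,4](0)
Move 6: P2 pit3 -> P1=[5,0,0,0,8,6](1) P2=[6,5,0,0,4,5](1)

Answer: 5 0 0 0 8 6 1 6 5 0 0 4 5 1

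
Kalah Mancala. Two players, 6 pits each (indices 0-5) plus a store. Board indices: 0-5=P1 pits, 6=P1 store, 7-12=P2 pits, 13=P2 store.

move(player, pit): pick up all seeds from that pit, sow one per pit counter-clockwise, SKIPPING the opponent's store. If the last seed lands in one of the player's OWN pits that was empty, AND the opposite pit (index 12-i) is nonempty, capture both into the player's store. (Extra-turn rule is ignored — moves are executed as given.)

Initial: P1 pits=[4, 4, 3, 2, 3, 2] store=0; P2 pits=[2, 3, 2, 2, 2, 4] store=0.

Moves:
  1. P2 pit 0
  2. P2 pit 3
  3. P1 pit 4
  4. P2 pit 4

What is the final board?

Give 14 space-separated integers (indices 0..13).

Answer: 5 4 3 2 0 3 1 1 4 3 0 0 6 1

Derivation:
Move 1: P2 pit0 -> P1=[4,4,3,2,3,2](0) P2=[0,4,3,2,2,4](0)
Move 2: P2 pit3 -> P1=[4,4,3,2,3,2](0) P2=[0,4,3,0,3,5](0)
Move 3: P1 pit4 -> P1=[4,4,3,2,0,3](1) P2=[1,4,3,0,3,5](0)
Move 4: P2 pit4 -> P1=[5,4,3,2,0,3](1) P2=[1,4,3,0,0,6](1)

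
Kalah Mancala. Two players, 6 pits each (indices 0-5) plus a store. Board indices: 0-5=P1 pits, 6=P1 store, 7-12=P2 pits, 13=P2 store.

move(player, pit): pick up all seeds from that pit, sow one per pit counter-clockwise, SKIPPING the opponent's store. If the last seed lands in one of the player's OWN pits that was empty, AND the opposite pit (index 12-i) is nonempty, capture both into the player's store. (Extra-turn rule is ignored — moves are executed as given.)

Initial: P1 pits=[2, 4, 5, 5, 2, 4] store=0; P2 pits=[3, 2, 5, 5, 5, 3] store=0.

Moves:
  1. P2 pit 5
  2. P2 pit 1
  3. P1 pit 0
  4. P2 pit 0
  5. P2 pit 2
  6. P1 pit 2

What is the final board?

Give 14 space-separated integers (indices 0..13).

Move 1: P2 pit5 -> P1=[3,5,5,5,2,4](0) P2=[3,2,5,5,5,0](1)
Move 2: P2 pit1 -> P1=[3,5,5,5,2,4](0) P2=[3,0,6,6,5,0](1)
Move 3: P1 pit0 -> P1=[0,6,6,6,2,4](0) P2=[3,0,6,6,5,0](1)
Move 4: P2 pit0 -> P1=[0,6,6,6,2,4](0) P2=[0,1,7,7,5,0](1)
Move 5: P2 pit2 -> P1=[1,7,7,6,2,4](0) P2=[0,1,0,8,6,1](2)
Move 6: P1 pit2 -> P1=[1,7,0,7,3,5](1) P2=[1,2,1,8,6,1](2)

Answer: 1 7 0 7 3 5 1 1 2 1 8 6 1 2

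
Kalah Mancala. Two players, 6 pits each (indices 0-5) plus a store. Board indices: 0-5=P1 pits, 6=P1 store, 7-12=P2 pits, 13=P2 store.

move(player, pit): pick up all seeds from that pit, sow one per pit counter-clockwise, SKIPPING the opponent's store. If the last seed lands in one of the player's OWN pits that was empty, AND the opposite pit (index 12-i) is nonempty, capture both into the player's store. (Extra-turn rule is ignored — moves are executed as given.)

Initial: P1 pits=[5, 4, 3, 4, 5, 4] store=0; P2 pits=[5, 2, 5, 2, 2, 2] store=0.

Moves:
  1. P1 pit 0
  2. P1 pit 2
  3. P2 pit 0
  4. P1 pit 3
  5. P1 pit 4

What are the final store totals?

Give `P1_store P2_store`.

Move 1: P1 pit0 -> P1=[0,5,4,5,6,5](0) P2=[5,2,5,2,2,2](0)
Move 2: P1 pit2 -> P1=[0,5,0,6,7,6](1) P2=[5,2,5,2,2,2](0)
Move 3: P2 pit0 -> P1=[0,5,0,6,7,6](1) P2=[0,3,6,3,3,3](0)
Move 4: P1 pit3 -> P1=[0,5,0,0,8,7](2) P2=[1,4,7,3,3,3](0)
Move 5: P1 pit4 -> P1=[0,5,0,0,0,8](3) P2=[2,5,8,4,4,4](0)

Answer: 3 0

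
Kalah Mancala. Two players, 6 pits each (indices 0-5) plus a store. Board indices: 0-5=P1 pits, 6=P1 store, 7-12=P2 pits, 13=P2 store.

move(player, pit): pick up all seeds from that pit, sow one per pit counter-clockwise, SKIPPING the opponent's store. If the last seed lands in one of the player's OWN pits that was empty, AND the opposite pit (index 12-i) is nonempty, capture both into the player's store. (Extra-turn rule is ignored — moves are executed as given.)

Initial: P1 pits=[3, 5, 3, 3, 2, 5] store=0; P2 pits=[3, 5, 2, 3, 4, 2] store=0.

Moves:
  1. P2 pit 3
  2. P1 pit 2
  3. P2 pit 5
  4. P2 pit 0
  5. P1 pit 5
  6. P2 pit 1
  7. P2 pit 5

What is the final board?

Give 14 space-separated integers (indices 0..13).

Answer: 5 7 0 4 3 0 1 1 0 5 3 7 0 4

Derivation:
Move 1: P2 pit3 -> P1=[3,5,3,3,2,5](0) P2=[3,5,2,0,5,3](1)
Move 2: P1 pit2 -> P1=[3,5,0,4,3,6](0) P2=[3,5,2,0,5,3](1)
Move 3: P2 pit5 -> P1=[4,6,0,4,3,6](0) P2=[3,5,2,0,5,0](2)
Move 4: P2 pit0 -> P1=[4,6,0,4,3,6](0) P2=[0,6,3,1,5,0](2)
Move 5: P1 pit5 -> P1=[4,6,0,4,3,0](1) P2=[1,7,4,2,6,0](2)
Move 6: P2 pit1 -> P1=[5,7,0,4,3,0](1) P2=[1,0,5,3,7,1](3)
Move 7: P2 pit5 -> P1=[5,7,0,4,3,0](1) P2=[1,0,5,3,7,0](4)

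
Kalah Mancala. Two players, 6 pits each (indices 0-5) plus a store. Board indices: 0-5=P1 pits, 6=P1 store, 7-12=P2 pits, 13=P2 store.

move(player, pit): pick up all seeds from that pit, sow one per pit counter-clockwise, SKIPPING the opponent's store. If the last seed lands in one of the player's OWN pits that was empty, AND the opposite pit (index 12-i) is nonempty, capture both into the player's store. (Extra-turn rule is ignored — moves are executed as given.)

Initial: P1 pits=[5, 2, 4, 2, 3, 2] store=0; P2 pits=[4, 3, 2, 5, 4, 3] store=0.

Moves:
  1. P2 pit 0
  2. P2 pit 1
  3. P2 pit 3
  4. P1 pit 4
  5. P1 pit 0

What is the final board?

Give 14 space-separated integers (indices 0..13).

Answer: 0 4 6 4 1 4 2 1 0 4 0 7 5 1

Derivation:
Move 1: P2 pit0 -> P1=[5,2,4,2,3,2](0) P2=[0,4,3,6,5,3](0)
Move 2: P2 pit1 -> P1=[5,2,4,2,3,2](0) P2=[0,0,4,7,6,4](0)
Move 3: P2 pit3 -> P1=[6,3,5,3,3,2](0) P2=[0,0,4,0,7,5](1)
Move 4: P1 pit4 -> P1=[6,3,5,3,0,3](1) P2=[1,0,4,0,7,5](1)
Move 5: P1 pit0 -> P1=[0,4,6,4,1,4](2) P2=[1,0,4,0,7,5](1)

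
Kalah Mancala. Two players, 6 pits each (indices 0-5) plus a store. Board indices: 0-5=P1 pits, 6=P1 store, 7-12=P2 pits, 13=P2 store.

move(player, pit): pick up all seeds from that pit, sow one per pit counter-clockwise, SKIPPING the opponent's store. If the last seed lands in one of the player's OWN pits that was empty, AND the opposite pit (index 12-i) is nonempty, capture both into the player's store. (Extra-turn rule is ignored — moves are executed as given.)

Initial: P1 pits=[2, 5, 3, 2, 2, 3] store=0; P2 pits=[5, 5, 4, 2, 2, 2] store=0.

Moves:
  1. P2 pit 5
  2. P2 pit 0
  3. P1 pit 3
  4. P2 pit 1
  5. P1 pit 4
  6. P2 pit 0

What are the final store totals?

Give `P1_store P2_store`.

Answer: 1 6

Derivation:
Move 1: P2 pit5 -> P1=[3,5,3,2,2,3](0) P2=[5,5,4,2,2,0](1)
Move 2: P2 pit0 -> P1=[0,5,3,2,2,3](0) P2=[0,6,5,3,3,0](5)
Move 3: P1 pit3 -> P1=[0,5,3,0,3,4](0) P2=[0,6,5,3,3,0](5)
Move 4: P2 pit1 -> P1=[1,5,3,0,3,4](0) P2=[0,0,6,4,4,1](6)
Move 5: P1 pit4 -> P1=[1,5,3,0,0,5](1) P2=[1,0,6,4,4,1](6)
Move 6: P2 pit0 -> P1=[1,5,3,0,0,5](1) P2=[0,1,6,4,4,1](6)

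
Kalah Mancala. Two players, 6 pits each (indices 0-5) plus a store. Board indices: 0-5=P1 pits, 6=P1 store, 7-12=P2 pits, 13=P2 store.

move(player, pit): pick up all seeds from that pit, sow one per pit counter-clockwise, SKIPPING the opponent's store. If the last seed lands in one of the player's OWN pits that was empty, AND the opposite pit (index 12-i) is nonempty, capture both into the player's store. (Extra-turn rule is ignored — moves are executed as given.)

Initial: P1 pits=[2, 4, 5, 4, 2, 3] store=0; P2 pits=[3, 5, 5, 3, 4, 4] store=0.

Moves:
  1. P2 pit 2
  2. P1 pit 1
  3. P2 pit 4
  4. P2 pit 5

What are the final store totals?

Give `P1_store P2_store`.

Move 1: P2 pit2 -> P1=[3,4,5,4,2,3](0) P2=[3,5,0,4,5,5](1)
Move 2: P1 pit1 -> P1=[3,0,6,5,3,4](0) P2=[3,5,0,4,5,5](1)
Move 3: P2 pit4 -> P1=[4,1,7,5,3,4](0) P2=[3,5,0,4,0,6](2)
Move 4: P2 pit5 -> P1=[5,2,8,6,4,4](0) P2=[3,5,0,4,0,0](3)

Answer: 0 3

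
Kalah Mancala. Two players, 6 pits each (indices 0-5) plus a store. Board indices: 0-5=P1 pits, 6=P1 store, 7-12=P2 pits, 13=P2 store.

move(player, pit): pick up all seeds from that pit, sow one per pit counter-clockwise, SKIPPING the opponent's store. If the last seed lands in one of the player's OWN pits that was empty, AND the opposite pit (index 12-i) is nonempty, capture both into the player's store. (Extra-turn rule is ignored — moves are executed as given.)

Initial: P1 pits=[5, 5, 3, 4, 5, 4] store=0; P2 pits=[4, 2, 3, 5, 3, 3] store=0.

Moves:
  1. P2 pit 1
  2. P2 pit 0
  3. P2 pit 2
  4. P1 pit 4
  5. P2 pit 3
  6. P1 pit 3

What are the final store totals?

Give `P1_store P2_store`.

Move 1: P2 pit1 -> P1=[5,5,3,4,5,4](0) P2=[4,0,4,6,3,3](0)
Move 2: P2 pit0 -> P1=[5,5,3,4,5,4](0) P2=[0,1,5,7,4,3](0)
Move 3: P2 pit2 -> P1=[6,5,3,4,5,4](0) P2=[0,1,0,8,5,4](1)
Move 4: P1 pit4 -> P1=[6,5,3,4,0,5](1) P2=[1,2,1,8,5,4](1)
Move 5: P2 pit3 -> P1=[7,6,4,5,1,5](1) P2=[1,2,1,0,6,5](2)
Move 6: P1 pit3 -> P1=[7,6,4,0,2,6](2) P2=[2,3,1,0,6,5](2)

Answer: 2 2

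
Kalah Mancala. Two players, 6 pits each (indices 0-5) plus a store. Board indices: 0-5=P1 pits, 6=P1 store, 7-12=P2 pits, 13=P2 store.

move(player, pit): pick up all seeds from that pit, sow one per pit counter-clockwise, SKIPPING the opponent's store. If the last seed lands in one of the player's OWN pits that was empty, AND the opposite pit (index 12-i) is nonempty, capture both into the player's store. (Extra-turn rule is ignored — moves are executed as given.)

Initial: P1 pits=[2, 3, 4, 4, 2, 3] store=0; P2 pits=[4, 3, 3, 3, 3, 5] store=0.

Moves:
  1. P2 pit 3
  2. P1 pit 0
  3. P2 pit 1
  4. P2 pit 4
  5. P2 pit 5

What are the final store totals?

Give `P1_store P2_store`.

Answer: 0 3

Derivation:
Move 1: P2 pit3 -> P1=[2,3,4,4,2,3](0) P2=[4,3,3,0,4,6](1)
Move 2: P1 pit0 -> P1=[0,4,5,4,2,3](0) P2=[4,3,3,0,4,6](1)
Move 3: P2 pit1 -> P1=[0,4,5,4,2,3](0) P2=[4,0,4,1,5,6](1)
Move 4: P2 pit4 -> P1=[1,5,6,4,2,3](0) P2=[4,0,4,1,0,7](2)
Move 5: P2 pit5 -> P1=[2,6,7,5,3,4](0) P2=[4,0,4,1,0,0](3)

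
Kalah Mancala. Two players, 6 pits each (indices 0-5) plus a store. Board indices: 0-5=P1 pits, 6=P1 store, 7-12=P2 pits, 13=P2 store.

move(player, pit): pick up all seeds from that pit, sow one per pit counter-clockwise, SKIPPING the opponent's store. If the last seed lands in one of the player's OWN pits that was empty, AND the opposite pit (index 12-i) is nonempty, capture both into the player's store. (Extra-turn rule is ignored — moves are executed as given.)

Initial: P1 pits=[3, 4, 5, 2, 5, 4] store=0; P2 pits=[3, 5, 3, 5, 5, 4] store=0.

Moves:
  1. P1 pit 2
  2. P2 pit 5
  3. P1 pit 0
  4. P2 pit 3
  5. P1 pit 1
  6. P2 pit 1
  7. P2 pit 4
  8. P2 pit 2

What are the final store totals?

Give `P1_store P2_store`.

Move 1: P1 pit2 -> P1=[3,4,0,3,6,5](1) P2=[4,5,3,5,5,4](0)
Move 2: P2 pit5 -> P1=[4,5,1,3,6,5](1) P2=[4,5,3,5,5,0](1)
Move 3: P1 pit0 -> P1=[0,6,2,4,7,5](1) P2=[4,5,3,5,5,0](1)
Move 4: P2 pit3 -> P1=[1,7,2,4,7,5](1) P2=[4,5,3,0,6,1](2)
Move 5: P1 pit1 -> P1=[1,0,3,5,8,6](2) P2=[5,6,3,0,6,1](2)
Move 6: P2 pit1 -> P1=[2,0,3,5,8,6](2) P2=[5,0,4,1,7,2](3)
Move 7: P2 pit4 -> P1=[3,1,4,6,9,6](2) P2=[5,0,4,1,0,3](4)
Move 8: P2 pit2 -> P1=[3,1,4,6,9,6](2) P2=[5,0,0,2,1,4](5)

Answer: 2 5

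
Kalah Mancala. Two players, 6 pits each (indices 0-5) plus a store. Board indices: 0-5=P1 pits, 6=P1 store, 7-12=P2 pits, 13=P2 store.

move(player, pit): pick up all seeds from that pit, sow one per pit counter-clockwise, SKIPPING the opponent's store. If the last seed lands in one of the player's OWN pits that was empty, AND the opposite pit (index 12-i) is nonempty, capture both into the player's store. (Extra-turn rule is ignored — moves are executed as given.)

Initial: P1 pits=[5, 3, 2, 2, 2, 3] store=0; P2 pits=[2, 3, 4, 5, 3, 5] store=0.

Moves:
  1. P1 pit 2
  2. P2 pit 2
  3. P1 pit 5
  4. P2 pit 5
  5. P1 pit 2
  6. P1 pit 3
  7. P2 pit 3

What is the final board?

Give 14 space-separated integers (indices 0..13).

Move 1: P1 pit2 -> P1=[5,3,0,3,3,3](0) P2=[2,3,4,5,3,5](0)
Move 2: P2 pit2 -> P1=[5,3,0,3,3,3](0) P2=[2,3,0,6,4,6](1)
Move 3: P1 pit5 -> P1=[5,3,0,3,3,0](1) P2=[3,4,0,6,4,6](1)
Move 4: P2 pit5 -> P1=[6,4,1,4,4,0](1) P2=[3,4,0,6,4,0](2)
Move 5: P1 pit2 -> P1=[6,4,0,5,4,0](1) P2=[3,4,0,6,4,0](2)
Move 6: P1 pit3 -> P1=[6,4,0,0,5,1](2) P2=[4,5,0,6,4,0](2)
Move 7: P2 pit3 -> P1=[7,5,1,0,5,1](2) P2=[4,5,0,0,5,1](3)

Answer: 7 5 1 0 5 1 2 4 5 0 0 5 1 3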